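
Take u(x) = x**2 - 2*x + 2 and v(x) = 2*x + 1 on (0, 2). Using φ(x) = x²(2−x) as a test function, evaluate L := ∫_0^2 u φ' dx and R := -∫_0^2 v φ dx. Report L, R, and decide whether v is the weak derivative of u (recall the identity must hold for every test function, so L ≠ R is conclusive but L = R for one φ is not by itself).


LHS = -8/15, RHS = -68/15. No, v is not the weak derivative of u.

u(x) = x**2 - 2*x + 2, classical derivative u'(x) = 2*x - 2.
φ(x) = x²(2−x), so φ'(x) = x*(4 - 3*x).
Note φ(0) = φ(2) = 0, so the boundary term u·φ vanishes.
LHS = ∫_0^2 u(x) φ'(x) dx = ∫_0^2 (-3*x^4 + 10*x^3 - 14*x^2 + 8*x) dx. Term by term:
  ∫_0^2 -3*x^4 dx = -96/5;  ∫_0^2 10*x^3 dx = 40;  ∫_0^2 -14*x^2 dx = -112/3;
  ∫_0^2 8*x dx = 16.
Sum: -96/5 + 40 − 112/3 + 16 = -8/15.
So LHS = -8/15.
∫_0^2 v(x) φ(x) dx = ∫_0^2 (-2*x^4 + 3*x^3 + 2*x^2) dx. Term by term:
  ∫_0^2 -2*x^4 dx = -64/5;  ∫_0^2 3*x^3 dx = 12;  ∫_0^2 2*x^2 dx = 16/3.
Sum: -64/5 + 12 + 16/3 = 68/15.
So RHS = -∫_0^2 v(x) φ(x) dx = -68/15.
LHS − RHS = 4 ≠ 0, so the identity fails.
(For a valid weak derivative the identity must hold for EVERY test function, in particular this one. The failure shows v is NOT the weak derivative of u.)
Correct weak derivative would be u'(x) = 2*x - 2.


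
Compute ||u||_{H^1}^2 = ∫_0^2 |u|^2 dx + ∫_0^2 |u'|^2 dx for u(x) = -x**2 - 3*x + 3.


||u||_{H^1}^2 = 1096/15

The H^1 norm (squared) on an interval (0, L) is
  ||u||_{H^1}^2 = ∫_0^L u(x)^2 dx + ∫_0^L u'(x)^2 dx.
Compute u'(x) = -2*x - 3.
Then u(x)^2 = x**4 + 6*x**3 + 3*x**2 - 18*x + 9 and u'(x)^2 = 4*x**2 + 12*x + 9.
Integrate each monomial from 0 to 2 using ∫_0^2 c·x^n dx = c·2^(n+1)/(n+1):
  ∫_0^2 u(x)^2 dx = ∫_0^2 (x^4 + 6*x^3 + 3*x^2 - 18*x + 9) dx. Term by term:
    ∫_0^2 x^4 dx = 32/5;  ∫_0^2 6*x^3 dx = 24;  ∫_0^2 3*x^2 dx = 8;
    ∫_0^2 -18*x dx = -36;  ∫_0^2 9 dx = 18.
  Sum: 32/5 + 24 + 8 − 36 + 18 = 102/5.
  ∫_0^2 u'(x)^2 dx = ∫_0^2 (4*x^2 + 12*x + 9) dx. Term by term:
    ∫_0^2 4*x^2 dx = 32/3;  ∫_0^2 12*x dx = 24;  ∫_0^2 9 dx = 18.
  Sum: 32/3 + 24 + 18 = 158/3.
Adding: ||u||_{H^1}^2 = 102/5 + 158/3 = 1096/15.


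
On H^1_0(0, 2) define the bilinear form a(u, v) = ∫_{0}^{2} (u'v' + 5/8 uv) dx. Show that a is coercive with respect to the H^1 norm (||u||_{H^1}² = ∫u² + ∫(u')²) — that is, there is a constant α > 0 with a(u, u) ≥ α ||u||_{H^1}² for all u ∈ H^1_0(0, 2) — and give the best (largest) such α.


α = (5/2 + π^2)/(4 + π^2)

Coercivity of a(·,·) on H^1_0(0, 2) means a(u, u) ≥ α ||u||_{H^1}² for every u ∈ H^1_0.
The interval has length L = 2, and Poincaré/coercivity depend only on L. Here a(u, u) = ∫(u')² + (5/8)·∫u².
Here 0 < c = 5/8 < 1. The condition a(u,u) ≥ α||u||_{H^1}² reads (1−α)∫(u')² ≥ (α−c)∫u². Any admissible α is ≤ 1 (rapidly oscillating u have ∫u²/∫(u')² → 0), and α = 1 would force 0 ≥ (1−c)∫u², impossible since c < 1; so 1−α > 0. By the sharp Poincaré inequality on H^1_0 of an interval of length L, ∫(u')² ≥ (π/L)²∫u² with equality for the first sine mode sin(π(x−x₀)/L) (x₀ the left endpoint), so the inequality holds for all u iff (1−α)(π/L)² ≥ α − c, i.e. α ≤ ((π/L)² + c)/((π/L)² + 1) = (1 + c(L/π)²)/(1 + (L/π)²). With (π/L)² = π^2/4 and c = 5/8, the largest admissible constant is α = ((π/L)² + c)/((π/L)² + 1).
Simplifying, α = (5/2 + π^2)/(4 + π^2).


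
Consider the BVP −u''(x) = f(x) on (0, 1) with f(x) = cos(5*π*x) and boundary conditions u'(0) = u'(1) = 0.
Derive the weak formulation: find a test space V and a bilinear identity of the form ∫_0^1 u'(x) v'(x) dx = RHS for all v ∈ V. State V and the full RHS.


V = H^1(0, 1) (no boundary constraint on v; u is determined up to an additive constant); weak form: ∫_0^1 u'v' dx = ∫_0^1 (cos(5*π*x)) v dx for all v ∈ V.

Multiply both sides by a test function v and integrate from 0 to 1:
  ∫_0^1 −u''(x) v(x) dx = ∫_0^1 f(x) v(x) dx.
Integrate the LHS by parts once:
  ∫_0^1 −u'' v dx = −[u'(x) v(x)]_0^1 + ∫_0^1 u'(x) v'(x) dx.
Thus ∫_0^1 u'(x) v'(x) dx = ∫_0^1 f(x) v(x) dx + [u'(x) v(x)]_0^1.
Choose V so that boundary terms are either known or forced to vanish.
u has homogeneous Neumann: u'(0) = u'(1) = 0. So [u' v]_0^1 = 0·v(1) − 0·v(0) = 0 for any v; take V = H^1(0, 1).
Weak formulation: find u (satisfying any essential BC) such that ∫_0^1 u'(x) v'(x) dx = ∫_0^1 f v dx for all v ∈ V (homogeneous Neumann, so boundary terms vanish).
Substituting f(x) = cos(5*π*x), the right-hand side is ∫_0^1 (cos(5*π*x)) v dx.
Compatibility check (pure Neumann): taking v ≡ 1 ∈ V gives 0 = ∫_0^1 f dx + (0) − (0), i.e. ∫_0^1 f dx must equal u'(0) − u'(1) = 0. Indeed ∫_0^1 (cos(5*π*x)) dx = 0, so the data are compatible. The solution is then unique only up to an additive constant (fix it e.g. by requiring ∫_0^1 u dx = 0).


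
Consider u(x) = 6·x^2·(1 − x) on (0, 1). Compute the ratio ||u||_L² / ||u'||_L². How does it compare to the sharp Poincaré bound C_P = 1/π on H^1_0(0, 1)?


||u||_L² / ||u'||_L² = sqrt(14)/14 < C_P = 1/π.

u(x) = 6·x^2·(1 − x), so u'(x) = 6*x*(2 - 3*x).
u(x) = 6·x^2·(1 − x) vanishes at x = 0 and x = 1, so u ∈ H^1_0(0, 1). Differentiate via the product rule and integrate the resulting polynomials term by term.
  ∫_0^1 u² dx = ∫_0^1 (36*x^6 - 72*x^5 + 36*x^4) dx. Term by term:
    ∫_0^1 36*x^6 dx = 36/7;  ∫_0^1 -72*x^5 dx = -12;  ∫_0^1 36*x^4 dx = 36/5.
  Sum: 36/7 − 12 + 36/5 = 12/35.
  ∫_0^1 (u')² dx = ∫_0^1 (324*x^4 - 432*x^3 + 144*x^2) dx. Term by term:
    ∫_0^1 324*x^4 dx = 324/5;  ∫_0^1 -432*x^3 dx = -108;  ∫_0^1 144*x^2 dx = 48.
  Sum: 324/5 − 108 + 48 = 24/5.
∫_0^1 u² dx = 12/35, so ||u||_L² = 2*sqrt(105)/35.
∫_0^1 (u')² dx = 24/5, so ||u'||_L² = 2*sqrt(30)/5.
Ratio ||u||_L² / ||u'||_L² = sqrt(14)/14.
Sharp Poincaré constant on H^1_0(0, 1) is C_P = L/π = 1/π, achieved by sin(π·x).
A polynomial bump cannot attain the sharp Poincaré constant (only the first sine eigenfunction does), so the ratio is strictly less than C_P, consistent with ||u||_L² ≤ C_P ||u'||_L².


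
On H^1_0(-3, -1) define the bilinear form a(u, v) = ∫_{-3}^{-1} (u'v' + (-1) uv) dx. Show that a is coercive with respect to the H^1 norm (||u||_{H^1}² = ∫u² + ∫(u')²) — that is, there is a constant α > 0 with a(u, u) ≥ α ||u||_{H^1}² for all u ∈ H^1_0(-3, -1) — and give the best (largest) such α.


α = (-4 + π^2)/(4 + π^2)

Coercivity of a(·,·) on H^1_0(-3, -1) means a(u, u) ≥ α ||u||_{H^1}² for every u ∈ H^1_0.
The interval has length L = 2, and Poincaré/coercivity depend only on L. Here a(u, u) = ∫(u')² + (-1)·∫u².
Here c = -1 < 0 with |c| < (π/L)² = π^2/4, so coercivity still holds. The condition a(u,u) ≥ α||u||_{H^1}² reads (1−α)∫(u')² ≥ (α−c)∫u². Any admissible α is ≤ 1 (rapidly oscillating u have ∫u²/∫(u')² → 0), and α = 1 would force 0 ≥ (1−c)∫u², impossible since c < 1; so 1−α > 0. By the sharp Poincaré inequality on H^1_0 of an interval of length L, ∫(u')² ≥ (π/L)²∫u² with equality for the first sine mode sin(π(x−x₀)/L) (x₀ the left endpoint), so the inequality holds for all u iff (1−α)(π/L)² ≥ α − c, i.e. α ≤ ((π/L)² + c)/((π/L)² + 1) = (1 + c(L/π)²)/(1 + (L/π)²). (Direct route, valid since c ≤ 0: Poincaré gives c∫u² ≥ c(L/π)²∫(u')², so a(u,u) ≥ (1 + c(L/π)²)∫(u')², while ||u||_{H^1}² ≤ (1 + (L/π)²)∫(u')²; dividing yields the same α.) With (π/L)² = π^2/4 and c = -1, the largest admissible constant is α = ((π/L)² + c)/((π/L)² + 1).
Simplifying, α = (-4 + π^2)/(4 + π^2).


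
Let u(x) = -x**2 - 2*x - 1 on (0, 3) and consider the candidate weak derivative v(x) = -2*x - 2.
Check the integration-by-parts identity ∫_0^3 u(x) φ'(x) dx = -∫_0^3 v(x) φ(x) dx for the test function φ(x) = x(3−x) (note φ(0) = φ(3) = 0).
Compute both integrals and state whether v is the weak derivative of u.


LHS = 45/2, RHS = 45/2. Yes, v = u' weakly.

u(x) = -x**2 - 2*x - 1, classical derivative u'(x) = -2*x - 2.
φ(x) = x(3−x), so φ'(x) = 3 - 2*x.
Note φ(0) = φ(3) = 0, so the boundary term u·φ vanishes.
LHS = ∫_0^3 u(x) φ'(x) dx = ∫_0^3 (2*x^3 + x^2 - 4*x - 3) dx. Term by term:
  ∫_0^3 2*x^3 dx = 81/2;  ∫_0^3 x^2 dx = 9;  ∫_0^3 -4*x dx = -18;
  ∫_0^3 -3 dx = -9.
Sum: 81/2 + 9 − 18 − 9 = 45/2.
So LHS = 45/2.
∫_0^3 v(x) φ(x) dx = ∫_0^3 (2*x^3 - 4*x^2 - 6*x) dx. Term by term:
  ∫_0^3 2*x^3 dx = 81/2;  ∫_0^3 -4*x^2 dx = -36;  ∫_0^3 -6*x dx = -27.
Sum: 81/2 − 36 − 27 = -45/2.
So RHS = -∫_0^3 v(x) φ(x) dx = 45/2.
LHS = RHS, so the identity holds for this test φ.
Moreover u is smooth here and v(x) = u'(x) = -2*x - 2 pointwise, so the identity holds for every test function. Hence v is the weak derivative of u.


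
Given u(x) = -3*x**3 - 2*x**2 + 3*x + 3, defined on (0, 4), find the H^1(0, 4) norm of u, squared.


||u||_{H^1}^2 = 4705688/105

The H^1 norm (squared) on an interval (0, L) is
  ||u||_{H^1}^2 = ∫_0^L u(x)^2 dx + ∫_0^L u'(x)^2 dx.
Compute u'(x) = -9*x**2 - 4*x + 3.
Then u(x)^2 = 9*x**6 + 12*x**5 - 14*x**4 - 30*x**3 - 3*x**2 + 18*x + 9 and u'(x)^2 = 81*x**4 + 72*x**3 - 38*x**2 - 24*x + 9.
Integrate each monomial from 0 to 4 using ∫_0^4 c·x^n dx = c·4^(n+1)/(n+1):
  ∫_0^4 u(x)^2 dx = ∫_0^4 (9*x^6 + 12*x^5 - 14*x^4 - 30*x^3 - 3*x^2 + 18*x + 9) dx. Term by term:
    ∫_0^4 9*x^6 dx = 147456/7;  ∫_0^4 12*x^5 dx = 8192;  ∫_0^4 -14*x^4 dx = -14336/5;
    ∫_0^4 -30*x^3 dx = -1920;  ∫_0^4 -3*x^2 dx = -64;  ∫_0^4 18*x dx = 144;
    ∫_0^4 9 dx = 36.
  Sum: 147456/7 + 8192 − 14336/5 − 1920 − 64 + 144 + 36 = 860508/35.
  ∫_0^4 u'(x)^2 dx = ∫_0^4 (81*x^4 + 72*x^3 - 38*x^2 - 24*x + 9) dx. Term by term:
    ∫_0^4 81*x^4 dx = 82944/5;  ∫_0^4 72*x^3 dx = 4608;  ∫_0^4 -38*x^2 dx = -2432/3;
    ∫_0^4 -24*x dx = -192;  ∫_0^4 9 dx = 36.
  Sum: 82944/5 + 4608 − 2432/3 − 192 + 36 = 303452/15.
Adding: ||u||_{H^1}^2 = 860508/35 + 303452/15 = 4705688/105.


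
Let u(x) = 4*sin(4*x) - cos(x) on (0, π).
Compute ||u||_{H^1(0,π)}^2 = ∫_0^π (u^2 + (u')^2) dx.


||u||_{H^1(0,π)}^2 = -128/15 + 137*π

u'(x) = sin(x) + 16*cos(4*x).
Expand u² and (u')² and integrate term by term on (0, π), using: for integers n ≥ 1, ∫_0^π sin²(nx) dx = ∫_0^π cos²(nx) dx = π/2; for n ≠ n', ∫_0^π sin(nx)sin(n'x) dx = ∫_0^π cos(nx)cos(n'x) dx = 0; and by product-to-sum, ∫_0^π sin(nx)cos(n'x) dx = ½∫_0^π [sin((n+n')x) + sin((n−n')x)] dx, which is 0 when n+n' is even and 2n/(n²−n'²) when n+n' is odd (it need not vanish on (0, π)).
  u² squared terms: (-1)²·∫cos(x)² dx = 1·π/2 = π/2;  (4)²·∫sin(4x)² dx = 16·π/2 = 8*π.
  u² cross terms: 2·(-1)·(4)·∫cos(x)·sin(4x) dx = -8·(8/15) = -64/15.
  So ∫_0^π u² dx = π/2 + 8*π − 64/15 = -64/15 + 17*π/2.
  (u')² squared terms: (16)²·∫cos(4x)² dx = 256·π/2 = 128*π;  (1)²·∫sin(x)² dx = 1·π/2 = π/2.
  (u')² cross terms: 2·(16)·(1)·∫cos(4x)·sin(x) dx = 32·(-2/15) = -64/15.
  So ∫_0^π (u')² dx = 128*π + π/2 − 64/15 = -64/15 + 257*π/2.
||u||_{H^1}^2 = (-64/15 + 17*π/2) + (-64/15 + 257*π/2) = -128/15 + 137*π.


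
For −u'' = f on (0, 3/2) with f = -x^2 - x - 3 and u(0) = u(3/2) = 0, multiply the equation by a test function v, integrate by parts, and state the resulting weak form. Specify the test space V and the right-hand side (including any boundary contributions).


V = H^1_0(0, 3/2) (so v(0) = v(3/2) = 0); weak form: ∫_0^3/2 u'v' dx = ∫_0^3/2 (-x^2 - x - 3) v dx for all v ∈ V.

Multiply both sides by a test function v and integrate from 0 to 3/2:
  ∫_0^3/2 −u''(x) v(x) dx = ∫_0^3/2 f(x) v(x) dx.
Integrate the LHS by parts once:
  ∫_0^3/2 −u'' v dx = −[u'(x) v(x)]_0^3/2 + ∫_0^3/2 u'(x) v'(x) dx.
Thus ∫_0^3/2 u'(x) v'(x) dx = ∫_0^3/2 f(x) v(x) dx + [u'(x) v(x)]_0^3/2.
Choose V so that boundary terms are either known or forced to vanish.
u is Dirichlet: u(0) = u(3/2) = 0. Let V = H^1_0(0, 3/2); then v(0) = v(3/2) = 0, and [u' v]_0^3/2 = 0.
Weak formulation: find u (satisfying any essential BC) such that ∫_0^3/2 u'(x) v'(x) dx = ∫_0^3/2 f v dx for all v ∈ V.
Substituting f(x) = -x^2 - x - 3, the right-hand side is ∫_0^3/2 (-x^2 - x - 3) v dx.


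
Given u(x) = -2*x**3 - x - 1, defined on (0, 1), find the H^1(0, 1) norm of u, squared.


||u||_{H^1}^2 = 355/21

The H^1 norm (squared) on an interval (0, L) is
  ||u||_{H^1}^2 = ∫_0^L u(x)^2 dx + ∫_0^L u'(x)^2 dx.
Compute u'(x) = -6*x**2 - 1.
Then u(x)^2 = 4*x**6 + 4*x**4 + 4*x**3 + x**2 + 2*x + 1 and u'(x)^2 = 36*x**4 + 12*x**2 + 1.
Integrate each monomial from 0 to 1 using ∫_0^1 c·x^n dx = c·1^(n+1)/(n+1):
  ∫_0^1 u(x)^2 dx = ∫_0^1 (4*x^6 + 4*x^4 + 4*x^3 + x^2 + 2*x + 1) dx. Term by term:
    ∫_0^1 4*x^6 dx = 4/7;  ∫_0^1 4*x^4 dx = 4/5;  ∫_0^1 4*x^3 dx = 1;
    ∫_0^1 x^2 dx = 1/3;  ∫_0^1 2*x dx = 1;  ∫_0^1 1 dx = 1.
  Sum: 4/7 + 4/5 + 1 + 1/3 + 1 + 1 = 494/105.
  ∫_0^1 u'(x)^2 dx = ∫_0^1 (36*x^4 + 12*x^2 + 1) dx. Term by term:
    ∫_0^1 36*x^4 dx = 36/5;  ∫_0^1 12*x^2 dx = 4;  ∫_0^1 1 dx = 1.
  Sum: 36/5 + 4 + 1 = 61/5.
Adding: ||u||_{H^1}^2 = 494/105 + 61/5 = 355/21.


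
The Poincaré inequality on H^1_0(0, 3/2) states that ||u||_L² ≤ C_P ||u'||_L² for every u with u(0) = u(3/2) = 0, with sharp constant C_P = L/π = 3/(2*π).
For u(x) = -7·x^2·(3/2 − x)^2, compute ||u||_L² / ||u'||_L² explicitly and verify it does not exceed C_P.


||u||_L² / ||u'||_L² = sqrt(3)/4 < C_P = 3/(2*π).

u(x) = -7·x^2·(3/2 − x)^2, so u'(x) = 7*x*(-8*x^2 + 18*x - 9)/2.
u(x) = -7·x^2·(3/2 − x)^2 vanishes at x = 0 and x = 3/2, so u ∈ H^1_0(0, 3/2). Differentiate via the product rule and integrate the resulting polynomials term by term.
  ∫_0^3/2 u² dx = ∫_0^3/2 (49*x^8 - 294*x^7 + 1323*x^6/2 - 1323*x^5/2 + 3969*x^4/16) dx. Term by term:
    ∫_0^3/2 49*x^8 dx = 107163/512;  ∫_0^3/2 -294*x^7 dx = -964467/1024;  ∫_0^3/2 1323*x^6/2 dx = 413343/256;
    ∫_0^3/2 -1323*x^5/2 dx = -321489/256;  ∫_0^3/2 3969*x^4/16 dx = 964467/2560.
  Sum: 107163/512 − 964467/1024 + 413343/256 − 321489/256 + 964467/2560 = 15309/5120.
  ∫_0^3/2 (u')² dx = ∫_0^3/2 (784*x^6 - 3528*x^5 + 5733*x^4 - 3969*x^3 + 3969*x^2/4) dx. Term by term:
    ∫_0^3/2 784*x^6 dx = 15309/8;  ∫_0^3/2 -3528*x^5 dx = -107163/16;  ∫_0^3/2 5733*x^4 dx = 1393119/160;
    ∫_0^3/2 -3969*x^3 dx = -321489/64;  ∫_0^3/2 3969*x^2/4 dx = 35721/32.
  Sum: 15309/8 − 107163/16 + 1393119/160 − 321489/64 + 35721/32 = 5103/320.
∫_0^3/2 u² dx = 15309/5120, so ||u||_L² = 27*sqrt(105)/160.
∫_0^3/2 (u')² dx = 5103/320, so ||u'||_L² = 27*sqrt(35)/40.
Ratio ||u||_L² / ||u'||_L² = sqrt(3)/4.
Sharp Poincaré constant on H^1_0(0, 3/2) is C_P = L/π = 3/(2*π), achieved by sin(2*π/3·x).
A polynomial bump cannot attain the sharp Poincaré constant (only the first sine eigenfunction does), so the ratio is strictly less than C_P, consistent with ||u||_L² ≤ C_P ||u'||_L².


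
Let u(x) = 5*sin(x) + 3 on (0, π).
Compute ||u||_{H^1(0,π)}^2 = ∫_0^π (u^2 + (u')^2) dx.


||u||_{H^1(0,π)}^2 = 60 + 34*π

u'(x) = 5*cos(x).
Expand u² and (u')² and integrate term by term on (0, π), using: for integers n ≥ 1, ∫_0^π sin²(nx) dx = ∫_0^π cos²(nx) dx = π/2; for n ≠ n', ∫_0^π sin(nx)sin(n'x) dx = ∫_0^π cos(nx)cos(n'x) dx = 0; and by product-to-sum, ∫_0^π sin(nx)cos(n'x) dx = ½∫_0^π [sin((n+n')x) + sin((n−n')x)] dx, which is 0 when n+n' is even and 2n/(n²−n'²) when n+n' is odd (it need not vanish on (0, π)). For the constant mode: ∫_0^π 1 dx = π, ∫_0^π cos(nx) dx = 0, ∫_0^π sin(nx) dx = (1−(−1)^n)/n.
  u² squared terms: (3)²·∫1 dx = 9·π = 9*π;  (5)²·∫sin(x)² dx = 25·π/2 = 25*π/2.
  u² cross terms: 2·(3)·(5)·∫1·sin(x) dx = 30·(2) = 60.
  So ∫_0^π u² dx = 9*π + 25*π/2 + 60 = 60 + 43*π/2.
  (u')² squared terms: (5)²·∫cos(x)² dx = 25·π/2 = 25*π/2.
  So ∫_0^π (u')² dx = 25*π/2.
||u||_{H^1}^2 = (60 + 43*π/2) + (25*π/2) = 60 + 34*π.


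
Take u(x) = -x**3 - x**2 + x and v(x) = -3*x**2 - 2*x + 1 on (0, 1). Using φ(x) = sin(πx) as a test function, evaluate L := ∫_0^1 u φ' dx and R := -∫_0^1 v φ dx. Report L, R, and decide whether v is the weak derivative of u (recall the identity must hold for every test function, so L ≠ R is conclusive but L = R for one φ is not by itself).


LHS = -12/π^3 + 3/π, RHS = -12/π^3 + 3/π. Yes, v = u' weakly.

u(x) = -x**3 - x**2 + x, classical derivative u'(x) = -3*x**2 - 2*x + 1.
φ(x) = sin(πx), so φ'(x) = π*cos(π*x).
Note φ(0) = φ(1) = 0, so the boundary term u·φ vanishes.
LHS = ∫_0^1 u(x) φ'(x) dx = ∫_0^1 (-π*x^3*cos(π*x) - π*x^2*cos(π*x) + π*x*cos(π*x)) dx. Term by term:
  ∫_0^1 π*x*cos(π*x) dx = -2/π;  ∫_0^1 -π*x^2*cos(π*x) dx = 2/π;  ∫_0^1 -π*x^3*cos(π*x) dx = -12/π^3 + 3/π.
Sum: -2/π + 2/π + -12/π^3 + 3/π = -12/π^3 + 3/π.
So LHS = -12/π^3 + 3/π.
∫_0^1 v(x) φ(x) dx = ∫_0^1 (-3*x^2*sin(π*x) - 2*x*sin(π*x) + sin(π*x)) dx. Term by term:
  ∫_0^1 -3*x^2*sin(π*x) dx = -3/π + 12/π^3;  ∫_0^1 -2*x*sin(π*x) dx = -2/π;  ∫_0^1 sin(π*x) dx = 2/π.
Sum: -3/π + 12/π^3 − 2/π + 2/π = -3/π + 12/π^3.
So RHS = -∫_0^1 v(x) φ(x) dx = -12/π^3 + 3/π.
LHS = RHS, so the identity holds for this test φ.
Moreover u is smooth here and v(x) = u'(x) = -3*x**2 - 2*x + 1 pointwise, so the identity holds for every test function. Hence v is the weak derivative of u.


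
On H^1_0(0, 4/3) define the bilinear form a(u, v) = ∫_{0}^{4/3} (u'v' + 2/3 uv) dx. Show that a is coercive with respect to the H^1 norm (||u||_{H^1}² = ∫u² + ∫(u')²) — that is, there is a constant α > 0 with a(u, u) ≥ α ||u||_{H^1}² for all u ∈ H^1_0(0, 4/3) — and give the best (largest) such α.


α = (32 + 27*π^2)/(3*(16 + 9*π^2))

Coercivity of a(·,·) on H^1_0(0, 4/3) means a(u, u) ≥ α ||u||_{H^1}² for every u ∈ H^1_0.
The interval has length L = 4/3, and Poincaré/coercivity depend only on L. Here a(u, u) = ∫(u')² + (2/3)·∫u².
Here 0 < c = 2/3 < 1. The condition a(u,u) ≥ α||u||_{H^1}² reads (1−α)∫(u')² ≥ (α−c)∫u². Any admissible α is ≤ 1 (rapidly oscillating u have ∫u²/∫(u')² → 0), and α = 1 would force 0 ≥ (1−c)∫u², impossible since c < 1; so 1−α > 0. By the sharp Poincaré inequality on H^1_0 of an interval of length L, ∫(u')² ≥ (π/L)²∫u² with equality for the first sine mode sin(π(x−x₀)/L) (x₀ the left endpoint), so the inequality holds for all u iff (1−α)(π/L)² ≥ α − c, i.e. α ≤ ((π/L)² + c)/((π/L)² + 1) = (1 + c(L/π)²)/(1 + (L/π)²). With (π/L)² = 9*π^2/16 and c = 2/3, the largest admissible constant is α = ((π/L)² + c)/((π/L)² + 1).
Simplifying, α = (32 + 27*π^2)/(3*(16 + 9*π^2)).


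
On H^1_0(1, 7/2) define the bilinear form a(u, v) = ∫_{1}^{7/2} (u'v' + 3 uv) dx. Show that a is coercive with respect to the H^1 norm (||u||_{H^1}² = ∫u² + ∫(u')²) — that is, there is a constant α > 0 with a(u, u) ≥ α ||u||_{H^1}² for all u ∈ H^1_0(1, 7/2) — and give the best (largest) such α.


α = 1

Coercivity of a(·,·) on H^1_0(1, 7/2) means a(u, u) ≥ α ||u||_{H^1}² for every u ∈ H^1_0.
The interval has length L = 5/2, and Poincaré/coercivity depend only on L. Here a(u, u) = ∫(u')² + (3)·∫u².
Here c = 3 ≥ 1, so a(u,u) = ∫(u')² + c∫u² ≥ ∫(u')² + ∫u² = ||u||_{H^1}², i.e. α = 1 works. No larger α is possible: a(u,u) ≥ α||u||_{H^1}² means (1−α)∫(u')² ≥ (α−c)∫u², and for the modes u_n = sin(nπ(x−x₀)/L) (x₀ the left endpoint) one has ∫u_n²/∫(u_n')² = (L/(nπ))² → 0, so a(u_n,u_n)/||u_n||_{H^1}² → 1. Hence the optimal constant is α = 1.
Therefore α = 1.


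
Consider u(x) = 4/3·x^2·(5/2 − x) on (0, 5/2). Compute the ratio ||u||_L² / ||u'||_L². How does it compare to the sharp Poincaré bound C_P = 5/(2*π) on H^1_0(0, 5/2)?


||u||_L² / ||u'||_L² = 5*sqrt(14)/28 < C_P = 5/(2*π).

u(x) = 4/3·x^2·(5/2 − x), so u'(x) = 4*x*(5 - 3*x)/3.
u(x) = 4/3·x^2·(5/2 − x) vanishes at x = 0 and x = 5/2, so u ∈ H^1_0(0, 5/2). Differentiate via the product rule and integrate the resulting polynomials term by term.
  ∫_0^5/2 u² dx = ∫_0^5/2 (16*x^6/9 - 80*x^5/9 + 100*x^4/9) dx. Term by term:
    ∫_0^5/2 16*x^6/9 dx = 78125/504;  ∫_0^5/2 -80*x^5/9 dx = -78125/216;  ∫_0^5/2 100*x^4/9 dx = 15625/72.
  Sum: 78125/504 − 78125/216 + 15625/72 = 15625/1512.
  ∫_0^5/2 (u')² dx = ∫_0^5/2 (16*x^4 - 160*x^3/3 + 400*x^2/9) dx. Term by term:
    ∫_0^5/2 16*x^4 dx = 625/2;  ∫_0^5/2 -160*x^3/3 dx = -3125/6;  ∫_0^5/2 400*x^2/9 dx = 6250/27.
  Sum: 625/2 − 3125/6 + 6250/27 = 625/27.
∫_0^5/2 u² dx = 15625/1512, so ||u||_L² = 125*sqrt(42)/252.
∫_0^5/2 (u')² dx = 625/27, so ||u'||_L² = 25*sqrt(3)/9.
Ratio ||u||_L² / ||u'||_L² = 5*sqrt(14)/28.
Sharp Poincaré constant on H^1_0(0, 5/2) is C_P = L/π = 5/(2*π), achieved by sin(2*π/5·x).
A polynomial bump cannot attain the sharp Poincaré constant (only the first sine eigenfunction does), so the ratio is strictly less than C_P, consistent with ||u||_L² ≤ C_P ||u'||_L².


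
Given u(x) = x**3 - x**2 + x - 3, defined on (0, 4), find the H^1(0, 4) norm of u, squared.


||u||_{H^1}^2 = 259928/105

The H^1 norm (squared) on an interval (0, L) is
  ||u||_{H^1}^2 = ∫_0^L u(x)^2 dx + ∫_0^L u'(x)^2 dx.
Compute u'(x) = 3*x**2 - 2*x + 1.
Then u(x)^2 = x**6 - 2*x**5 + 3*x**4 - 8*x**3 + 7*x**2 - 6*x + 9 and u'(x)^2 = 9*x**4 - 12*x**3 + 10*x**2 - 4*x + 1.
Integrate each monomial from 0 to 4 using ∫_0^4 c·x^n dx = c·4^(n+1)/(n+1):
  ∫_0^4 u(x)^2 dx = ∫_0^4 (x^6 - 2*x^5 + 3*x^4 - 8*x^3 + 7*x^2 - 6*x + 9) dx. Term by term:
    ∫_0^4 x^6 dx = 16384/7;  ∫_0^4 -2*x^5 dx = -4096/3;  ∫_0^4 3*x^4 dx = 3072/5;
    ∫_0^4 -8*x^3 dx = -512;  ∫_0^4 7*x^2 dx = 448/3;  ∫_0^4 -6*x dx = -48;
    ∫_0^4 9 dx = 36.
  Sum: 16384/7 − 4096/3 + 3072/5 − 512 + 448/3 − 48 + 36 = 42524/35.
  ∫_0^4 u'(x)^2 dx = ∫_0^4 (9*x^4 - 12*x^3 + 10*x^2 - 4*x + 1) dx. Term by term:
    ∫_0^4 9*x^4 dx = 9216/5;  ∫_0^4 -12*x^3 dx = -768;  ∫_0^4 10*x^2 dx = 640/3;
    ∫_0^4 -4*x dx = -32;  ∫_0^4 1 dx = 4.
  Sum: 9216/5 − 768 + 640/3 − 32 + 4 = 18908/15.
Adding: ||u||_{H^1}^2 = 42524/35 + 18908/15 = 259928/105.


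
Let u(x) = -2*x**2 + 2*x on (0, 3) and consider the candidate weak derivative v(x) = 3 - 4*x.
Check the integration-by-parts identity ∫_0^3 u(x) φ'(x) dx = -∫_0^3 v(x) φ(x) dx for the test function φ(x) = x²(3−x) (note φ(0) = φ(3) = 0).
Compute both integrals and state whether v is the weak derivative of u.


LHS = 351/10, RHS = 567/20. No, v is not the weak derivative of u.

u(x) = -2*x**2 + 2*x, classical derivative u'(x) = 2 - 4*x.
φ(x) = x²(3−x), so φ'(x) = 3*x*(2 - x).
Note φ(0) = φ(3) = 0, so the boundary term u·φ vanishes.
LHS = ∫_0^3 u(x) φ'(x) dx = ∫_0^3 (6*x^4 - 18*x^3 + 12*x^2) dx. Term by term:
  ∫_0^3 6*x^4 dx = 1458/5;  ∫_0^3 -18*x^3 dx = -729/2;  ∫_0^3 12*x^2 dx = 108.
Sum: 1458/5 − 729/2 + 108 = 351/10.
So LHS = 351/10.
∫_0^3 v(x) φ(x) dx = ∫_0^3 (4*x^4 - 15*x^3 + 9*x^2) dx. Term by term:
  ∫_0^3 4*x^4 dx = 972/5;  ∫_0^3 -15*x^3 dx = -1215/4;  ∫_0^3 9*x^2 dx = 81.
Sum: 972/5 − 1215/4 + 81 = -567/20.
So RHS = -∫_0^3 v(x) φ(x) dx = 567/20.
LHS − RHS = 27/4 ≠ 0, so the identity fails.
(For a valid weak derivative the identity must hold for EVERY test function, in particular this one. The failure shows v is NOT the weak derivative of u.)
Correct weak derivative would be u'(x) = 2 - 4*x.


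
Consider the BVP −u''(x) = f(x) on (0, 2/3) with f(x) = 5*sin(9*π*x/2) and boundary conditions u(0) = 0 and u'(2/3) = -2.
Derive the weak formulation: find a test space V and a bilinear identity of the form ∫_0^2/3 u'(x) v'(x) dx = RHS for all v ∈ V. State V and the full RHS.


V = {v ∈ H^1(0, 2/3) : v(0) = 0} (test functions vanish at x = 0 where u is specified); weak form: ∫_0^2/3 u'v' dx = ∫_0^2/3 (5*sin(9*π*x/2)) v dx − 2·v(2/3) for all v ∈ V.

Multiply both sides by a test function v and integrate from 0 to 2/3:
  ∫_0^2/3 −u''(x) v(x) dx = ∫_0^2/3 f(x) v(x) dx.
Integrate the LHS by parts once:
  ∫_0^2/3 −u'' v dx = −[u'(x) v(x)]_0^2/3 + ∫_0^2/3 u'(x) v'(x) dx.
Thus ∫_0^2/3 u'(x) v'(x) dx = ∫_0^2/3 f(x) v(x) dx + [u'(x) v(x)]_0^2/3.
Choose V so that boundary terms are either known or forced to vanish.
Mixed BC: u(0) = 0 (Dirichlet) and u'(2/3) = -2 (Neumann). Define V = {v ∈ H^1(0, 2/3) : v(0) = 0}. Then [u' v]_0^2/3 = u'(2/3)·v(2/3) − u'(0)·0 = − 2·v(2/3).
Weak formulation: find u (satisfying any essential BC) such that ∫_0^2/3 u'(x) v'(x) dx = ∫_0^2/3 f v dx − 2·v(2/3) for all v ∈ V (Dirichlet at 0 absorbed into V; Neumann datum at x = 2/3 contributes the boundary term).
Substituting f(x) = 5*sin(9*π*x/2), the right-hand side is ∫_0^2/3 (5*sin(9*π*x/2)) v dx − 2·v(2/3).


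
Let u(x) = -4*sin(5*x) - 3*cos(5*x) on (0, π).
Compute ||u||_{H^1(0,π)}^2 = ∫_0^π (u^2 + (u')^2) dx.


||u||_{H^1(0,π)}^2 = 325*π

u'(x) = 15*sin(5*x) - 20*cos(5*x).
Expand u² and (u')² and integrate term by term on (0, π), using: for integers n ≥ 1, ∫_0^π sin²(nx) dx = ∫_0^π cos²(nx) dx = π/2; for n ≠ n', ∫_0^π sin(nx)sin(n'x) dx = ∫_0^π cos(nx)cos(n'x) dx = 0; and by product-to-sum, ∫_0^π sin(nx)cos(n'x) dx = ½∫_0^π [sin((n+n')x) + sin((n−n')x)] dx, which is 0 when n+n' is even and 2n/(n²−n'²) when n+n' is odd (it need not vanish on (0, π)).
  u² squared terms: (-4)²·∫sin(5x)² dx = 16·π/2 = 8*π;  (-3)²·∫cos(5x)² dx = 9·π/2 = 9*π/2.
  u² cross terms: 2·(-4)·(-3)·∫sin(5x)·cos(5x) dx = 24·(0) = 0.
  So ∫_0^π u² dx = 8*π + 9*π/2 + 0 = 25*π/2.
  (u')² squared terms: (-20)²·∫cos(5x)² dx = 400·π/2 = 200*π;  (15)²·∫sin(5x)² dx = 225·π/2 = 225*π/2.
  (u')² cross terms: 2·(-20)·(15)·∫cos(5x)·sin(5x) dx = -600·(0) = 0.
  So ∫_0^π (u')² dx = 200*π + 225*π/2 + 0 = 625*π/2.
||u||_{H^1}^2 = (25*π/2) + (625*π/2) = 325*π.


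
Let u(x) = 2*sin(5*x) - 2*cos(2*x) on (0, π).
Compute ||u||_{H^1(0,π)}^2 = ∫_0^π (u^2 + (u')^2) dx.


||u||_{H^1(0,π)}^2 = -400/21 + 62*π

u'(x) = 4*sin(2*x) + 10*cos(5*x).
Expand u² and (u')² and integrate term by term on (0, π), using: for integers n ≥ 1, ∫_0^π sin²(nx) dx = ∫_0^π cos²(nx) dx = π/2; for n ≠ n', ∫_0^π sin(nx)sin(n'x) dx = ∫_0^π cos(nx)cos(n'x) dx = 0; and by product-to-sum, ∫_0^π sin(nx)cos(n'x) dx = ½∫_0^π [sin((n+n')x) + sin((n−n')x)] dx, which is 0 when n+n' is even and 2n/(n²−n'²) when n+n' is odd (it need not vanish on (0, π)).
  u² squared terms: (-2)²·∫cos(2x)² dx = 4·π/2 = 2*π;  (2)²·∫sin(5x)² dx = 4·π/2 = 2*π.
  u² cross terms: 2·(-2)·(2)·∫cos(2x)·sin(5x) dx = -8·(10/21) = -80/21.
  So ∫_0^π u² dx = 2*π + 2*π − 80/21 = -80/21 + 4*π.
  (u')² squared terms: (4)²·∫sin(2x)² dx = 16·π/2 = 8*π;  (10)²·∫cos(5x)² dx = 100·π/2 = 50*π.
  (u')² cross terms: 2·(4)·(10)·∫sin(2x)·cos(5x) dx = 80·(-4/21) = -320/21.
  So ∫_0^π (u')² dx = 8*π + 50*π − 320/21 = -320/21 + 58*π.
||u||_{H^1}^2 = (-80/21 + 4*π) + (-320/21 + 58*π) = -400/21 + 62*π.


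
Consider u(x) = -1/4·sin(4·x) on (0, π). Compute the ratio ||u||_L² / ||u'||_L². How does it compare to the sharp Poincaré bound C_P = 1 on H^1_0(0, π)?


||u||_L² / ||u'||_L² = 1/4 < C_P = 1.

u(x) = -1/4·sin(4·x), so u'(x) = -cos(4*x).
Writing u(x) = A·sin(kπx/L) with A = -1/4 and k = 4, use ∫_0^L sin²(kπx/L) dx = L/2 and ∫_0^L cos²(kπx/L) dx = L/2.
u² = 1/16·sin²(4·x) and (u')² = 1·cos²(4·x), and each of sin², cos² integrates to L/2 = π/2 over (0, π).
∫_0^π u² dx = π/32, so ||u||_L² = sqrt(2)*sqrt(π)/8.
∫_0^π (u')² dx = π/2, so ||u'||_L² = sqrt(2)*sqrt(π)/2.
Ratio ||u||_L² / ||u'||_L² = 1/4.
Sharp Poincaré constant on H^1_0(0, π) is C_P = L/π = 1, achieved by sin(x).
This is the k = 4 harmonic; the ratio L/(kπ) is strictly less than C_P = L/π, consistent with the sharp inequality ||u||_L² ≤ C_P ||u'||_L².


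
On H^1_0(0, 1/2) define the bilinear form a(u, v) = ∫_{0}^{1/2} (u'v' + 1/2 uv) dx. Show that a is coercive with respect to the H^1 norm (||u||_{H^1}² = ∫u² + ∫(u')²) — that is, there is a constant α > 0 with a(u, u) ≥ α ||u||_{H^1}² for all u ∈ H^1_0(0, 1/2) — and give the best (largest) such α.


α = (1 + 8*π^2)/(2*(1 + 4*π^2))

Coercivity of a(·,·) on H^1_0(0, 1/2) means a(u, u) ≥ α ||u||_{H^1}² for every u ∈ H^1_0.
The interval has length L = 1/2, and Poincaré/coercivity depend only on L. Here a(u, u) = ∫(u')² + (1/2)·∫u².
Here 0 < c = 1/2 < 1. The condition a(u,u) ≥ α||u||_{H^1}² reads (1−α)∫(u')² ≥ (α−c)∫u². Any admissible α is ≤ 1 (rapidly oscillating u have ∫u²/∫(u')² → 0), and α = 1 would force 0 ≥ (1−c)∫u², impossible since c < 1; so 1−α > 0. By the sharp Poincaré inequality on H^1_0 of an interval of length L, ∫(u')² ≥ (π/L)²∫u² with equality for the first sine mode sin(π(x−x₀)/L) (x₀ the left endpoint), so the inequality holds for all u iff (1−α)(π/L)² ≥ α − c, i.e. α ≤ ((π/L)² + c)/((π/L)² + 1) = (1 + c(L/π)²)/(1 + (L/π)²). With (π/L)² = 4*π^2 and c = 1/2, the largest admissible constant is α = ((π/L)² + c)/((π/L)² + 1).
Simplifying, α = (1 + 8*π^2)/(2*(1 + 4*π^2)).


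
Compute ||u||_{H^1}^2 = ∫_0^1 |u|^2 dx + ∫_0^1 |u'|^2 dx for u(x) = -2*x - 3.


||u||_{H^1}^2 = 61/3

The H^1 norm (squared) on an interval (0, L) is
  ||u||_{H^1}^2 = ∫_0^L u(x)^2 dx + ∫_0^L u'(x)^2 dx.
Compute u'(x) = -2.
Then u(x)^2 = 4*x**2 + 12*x + 9 and u'(x)^2 = 4.
Integrate each monomial from 0 to 1 using ∫_0^1 c·x^n dx = c·1^(n+1)/(n+1):
  ∫_0^1 u(x)^2 dx = ∫_0^1 (4*x^2 + 12*x + 9) dx. Term by term:
    ∫_0^1 4*x^2 dx = 4/3;  ∫_0^1 12*x dx = 6;  ∫_0^1 9 dx = 9.
  Sum: 4/3 + 6 + 9 = 49/3.
  ∫_0^1 u'(x)^2 dx = ∫_0^1 (4) dx. Term by term:
    ∫_0^1 4 dx = 4.
Adding: ||u||_{H^1}^2 = 49/3 + 4 = 61/3.


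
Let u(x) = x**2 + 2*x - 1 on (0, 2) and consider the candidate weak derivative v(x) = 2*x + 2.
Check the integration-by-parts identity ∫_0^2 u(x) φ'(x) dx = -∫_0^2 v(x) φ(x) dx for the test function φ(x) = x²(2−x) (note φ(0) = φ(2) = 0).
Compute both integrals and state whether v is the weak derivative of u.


LHS = -88/15, RHS = -88/15. Yes, v = u' weakly.

u(x) = x**2 + 2*x - 1, classical derivative u'(x) = 2*x + 2.
φ(x) = x²(2−x), so φ'(x) = x*(4 - 3*x).
Note φ(0) = φ(2) = 0, so the boundary term u·φ vanishes.
LHS = ∫_0^2 u(x) φ'(x) dx = ∫_0^2 (-3*x^4 - 2*x^3 + 11*x^2 - 4*x) dx. Term by term:
  ∫_0^2 -3*x^4 dx = -96/5;  ∫_0^2 -2*x^3 dx = -8;  ∫_0^2 11*x^2 dx = 88/3;
  ∫_0^2 -4*x dx = -8.
Sum: -96/5 − 8 + 88/3 − 8 = -88/15.
So LHS = -88/15.
∫_0^2 v(x) φ(x) dx = ∫_0^2 (-2*x^4 + 2*x^3 + 4*x^2) dx. Term by term:
  ∫_0^2 -2*x^4 dx = -64/5;  ∫_0^2 2*x^3 dx = 8;  ∫_0^2 4*x^2 dx = 32/3.
Sum: -64/5 + 8 + 32/3 = 88/15.
So RHS = -∫_0^2 v(x) φ(x) dx = -88/15.
LHS = RHS, so the identity holds for this test φ.
Moreover u is smooth here and v(x) = u'(x) = 2*x + 2 pointwise, so the identity holds for every test function. Hence v is the weak derivative of u.


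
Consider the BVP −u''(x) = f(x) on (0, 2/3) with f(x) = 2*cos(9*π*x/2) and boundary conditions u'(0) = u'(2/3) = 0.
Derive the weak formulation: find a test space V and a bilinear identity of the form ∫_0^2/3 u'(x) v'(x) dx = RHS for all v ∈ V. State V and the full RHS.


V = H^1(0, 2/3) (no boundary constraint on v; u is determined up to an additive constant); weak form: ∫_0^2/3 u'v' dx = ∫_0^2/3 (2*cos(9*π*x/2)) v dx for all v ∈ V.

Multiply both sides by a test function v and integrate from 0 to 2/3:
  ∫_0^2/3 −u''(x) v(x) dx = ∫_0^2/3 f(x) v(x) dx.
Integrate the LHS by parts once:
  ∫_0^2/3 −u'' v dx = −[u'(x) v(x)]_0^2/3 + ∫_0^2/3 u'(x) v'(x) dx.
Thus ∫_0^2/3 u'(x) v'(x) dx = ∫_0^2/3 f(x) v(x) dx + [u'(x) v(x)]_0^2/3.
Choose V so that boundary terms are either known or forced to vanish.
u has homogeneous Neumann: u'(0) = u'(2/3) = 0. So [u' v]_0^2/3 = 0·v(2/3) − 0·v(0) = 0 for any v; take V = H^1(0, 2/3).
Weak formulation: find u (satisfying any essential BC) such that ∫_0^2/3 u'(x) v'(x) dx = ∫_0^2/3 f v dx for all v ∈ V (homogeneous Neumann, so boundary terms vanish).
Substituting f(x) = 2*cos(9*π*x/2), the right-hand side is ∫_0^2/3 (2*cos(9*π*x/2)) v dx.
Compatibility check (pure Neumann): taking v ≡ 1 ∈ V gives 0 = ∫_0^2/3 f dx + (0) − (0), i.e. ∫_0^2/3 f dx must equal u'(0) − u'(2/3) = 0. Indeed ∫_0^2/3 (2*cos(9*π*x/2)) dx = 0, so the data are compatible. The solution is then unique only up to an additive constant (fix it e.g. by requiring ∫_0^2/3 u dx = 0).


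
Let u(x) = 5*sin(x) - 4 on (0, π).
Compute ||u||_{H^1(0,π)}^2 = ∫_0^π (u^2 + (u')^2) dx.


||u||_{H^1(0,π)}^2 = -80 + 41*π

u'(x) = 5*cos(x).
Expand u² and (u')² and integrate term by term on (0, π), using: for integers n ≥ 1, ∫_0^π sin²(nx) dx = ∫_0^π cos²(nx) dx = π/2; for n ≠ n', ∫_0^π sin(nx)sin(n'x) dx = ∫_0^π cos(nx)cos(n'x) dx = 0; and by product-to-sum, ∫_0^π sin(nx)cos(n'x) dx = ½∫_0^π [sin((n+n')x) + sin((n−n')x)] dx, which is 0 when n+n' is even and 2n/(n²−n'²) when n+n' is odd (it need not vanish on (0, π)). For the constant mode: ∫_0^π 1 dx = π, ∫_0^π cos(nx) dx = 0, ∫_0^π sin(nx) dx = (1−(−1)^n)/n.
  u² squared terms: (-4)²·∫1 dx = 16·π = 16*π;  (5)²·∫sin(x)² dx = 25·π/2 = 25*π/2.
  u² cross terms: 2·(-4)·(5)·∫1·sin(x) dx = -40·(2) = -80.
  So ∫_0^π u² dx = 16*π + 25*π/2 − 80 = -80 + 57*π/2.
  (u')² squared terms: (5)²·∫cos(x)² dx = 25·π/2 = 25*π/2.
  So ∫_0^π (u')² dx = 25*π/2.
||u||_{H^1}^2 = (-80 + 57*π/2) + (25*π/2) = -80 + 41*π.


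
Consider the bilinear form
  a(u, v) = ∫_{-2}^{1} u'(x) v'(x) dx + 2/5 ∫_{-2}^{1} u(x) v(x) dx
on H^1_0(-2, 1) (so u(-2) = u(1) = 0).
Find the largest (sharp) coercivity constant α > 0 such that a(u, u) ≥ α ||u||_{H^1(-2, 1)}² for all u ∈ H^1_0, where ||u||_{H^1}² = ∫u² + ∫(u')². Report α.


α = (18/5 + π^2)/(9 + π^2)

Coercivity of a(·,·) on H^1_0(-2, 1) means a(u, u) ≥ α ||u||_{H^1}² for every u ∈ H^1_0.
The interval has length L = 3, and Poincaré/coercivity depend only on L. Here a(u, u) = ∫(u')² + (2/5)·∫u².
Here 0 < c = 2/5 < 1. The condition a(u,u) ≥ α||u||_{H^1}² reads (1−α)∫(u')² ≥ (α−c)∫u². Any admissible α is ≤ 1 (rapidly oscillating u have ∫u²/∫(u')² → 0), and α = 1 would force 0 ≥ (1−c)∫u², impossible since c < 1; so 1−α > 0. By the sharp Poincaré inequality on H^1_0 of an interval of length L, ∫(u')² ≥ (π/L)²∫u² with equality for the first sine mode sin(π(x−x₀)/L) (x₀ the left endpoint), so the inequality holds for all u iff (1−α)(π/L)² ≥ α − c, i.e. α ≤ ((π/L)² + c)/((π/L)² + 1) = (1 + c(L/π)²)/(1 + (L/π)²). With (π/L)² = π^2/9 and c = 2/5, the largest admissible constant is α = ((π/L)² + c)/((π/L)² + 1).
Simplifying, α = (18/5 + π^2)/(9 + π^2).


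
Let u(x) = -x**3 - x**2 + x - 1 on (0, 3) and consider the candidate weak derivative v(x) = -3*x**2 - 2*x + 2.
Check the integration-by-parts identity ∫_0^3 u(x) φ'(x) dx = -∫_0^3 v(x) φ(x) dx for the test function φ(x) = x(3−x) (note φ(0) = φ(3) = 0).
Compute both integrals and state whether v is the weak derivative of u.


LHS = 909/20, RHS = 819/20. No, v is not the weak derivative of u.

u(x) = -x**3 - x**2 + x - 1, classical derivative u'(x) = -3*x**2 - 2*x + 1.
φ(x) = x(3−x), so φ'(x) = 3 - 2*x.
Note φ(0) = φ(3) = 0, so the boundary term u·φ vanishes.
LHS = ∫_0^3 u(x) φ'(x) dx = ∫_0^3 (2*x^4 - x^3 - 5*x^2 + 5*x - 3) dx. Term by term:
  ∫_0^3 2*x^4 dx = 486/5;  ∫_0^3 -x^3 dx = -81/4;  ∫_0^3 -5*x^2 dx = -45;
  ∫_0^3 5*x dx = 45/2;  ∫_0^3 -3 dx = -9.
Sum: 486/5 − 81/4 − 45 + 45/2 − 9 = 909/20.
So LHS = 909/20.
∫_0^3 v(x) φ(x) dx = ∫_0^3 (3*x^4 - 7*x^3 - 8*x^2 + 6*x) dx. Term by term:
  ∫_0^3 3*x^4 dx = 729/5;  ∫_0^3 -7*x^3 dx = -567/4;  ∫_0^3 -8*x^2 dx = -72;
  ∫_0^3 6*x dx = 27.
Sum: 729/5 − 567/4 − 72 + 27 = -819/20.
So RHS = -∫_0^3 v(x) φ(x) dx = 819/20.
LHS − RHS = 9/2 ≠ 0, so the identity fails.
(For a valid weak derivative the identity must hold for EVERY test function, in particular this one. The failure shows v is NOT the weak derivative of u.)
Correct weak derivative would be u'(x) = -3*x**2 - 2*x + 1.


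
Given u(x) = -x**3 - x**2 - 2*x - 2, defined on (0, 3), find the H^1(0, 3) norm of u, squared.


||u||_{H^1}^2 = 68349/35

The H^1 norm (squared) on an interval (0, L) is
  ||u||_{H^1}^2 = ∫_0^L u(x)^2 dx + ∫_0^L u'(x)^2 dx.
Compute u'(x) = -3*x**2 - 2*x - 2.
Then u(x)^2 = x**6 + 2*x**5 + 5*x**4 + 8*x**3 + 8*x**2 + 8*x + 4 and u'(x)^2 = 9*x**4 + 12*x**3 + 16*x**2 + 8*x + 4.
Integrate each monomial from 0 to 3 using ∫_0^3 c·x^n dx = c·3^(n+1)/(n+1):
  ∫_0^3 u(x)^2 dx = ∫_0^3 (x^6 + 2*x^5 + 5*x^4 + 8*x^3 + 8*x^2 + 8*x + 4) dx. Term by term:
    ∫_0^3 x^6 dx = 2187/7;  ∫_0^3 2*x^5 dx = 243;  ∫_0^3 5*x^4 dx = 243;
    ∫_0^3 8*x^3 dx = 162;  ∫_0^3 8*x^2 dx = 72;  ∫_0^3 8*x dx = 36;
    ∫_0^3 4 dx = 12.
  Sum: 2187/7 + 243 + 243 + 162 + 72 + 36 + 12 = 7563/7.
  ∫_0^3 u'(x)^2 dx = ∫_0^3 (9*x^4 + 12*x^3 + 16*x^2 + 8*x + 4) dx. Term by term:
    ∫_0^3 9*x^4 dx = 2187/5;  ∫_0^3 12*x^3 dx = 243;  ∫_0^3 16*x^2 dx = 144;
    ∫_0^3 8*x dx = 36;  ∫_0^3 4 dx = 12.
  Sum: 2187/5 + 243 + 144 + 36 + 12 = 4362/5.
Adding: ||u||_{H^1}^2 = 7563/7 + 4362/5 = 68349/35.


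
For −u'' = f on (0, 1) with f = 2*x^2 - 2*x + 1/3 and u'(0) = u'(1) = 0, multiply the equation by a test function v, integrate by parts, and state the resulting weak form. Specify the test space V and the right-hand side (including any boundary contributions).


V = H^1(0, 1) (no boundary constraint on v; u is determined up to an additive constant); weak form: ∫_0^1 u'v' dx = ∫_0^1 (2*x^2 - 2*x + 1/3) v dx for all v ∈ V.

Multiply both sides by a test function v and integrate from 0 to 1:
  ∫_0^1 −u''(x) v(x) dx = ∫_0^1 f(x) v(x) dx.
Integrate the LHS by parts once:
  ∫_0^1 −u'' v dx = −[u'(x) v(x)]_0^1 + ∫_0^1 u'(x) v'(x) dx.
Thus ∫_0^1 u'(x) v'(x) dx = ∫_0^1 f(x) v(x) dx + [u'(x) v(x)]_0^1.
Choose V so that boundary terms are either known or forced to vanish.
u has homogeneous Neumann: u'(0) = u'(1) = 0. So [u' v]_0^1 = 0·v(1) − 0·v(0) = 0 for any v; take V = H^1(0, 1).
Weak formulation: find u (satisfying any essential BC) such that ∫_0^1 u'(x) v'(x) dx = ∫_0^1 f v dx for all v ∈ V (homogeneous Neumann, so boundary terms vanish).
Substituting f(x) = 2*x^2 - 2*x + 1/3, the right-hand side is ∫_0^1 (2*x^2 - 2*x + 1/3) v dx.
Compatibility check (pure Neumann): taking v ≡ 1 ∈ V gives 0 = ∫_0^1 f dx + (0) − (0), i.e. ∫_0^1 f dx must equal u'(0) − u'(1) = 0. Indeed ∫_0^1 (2*x^2 - 2*x + 1/3) dx = 0, so the data are compatible. The solution is then unique only up to an additive constant (fix it e.g. by requiring ∫_0^1 u dx = 0).


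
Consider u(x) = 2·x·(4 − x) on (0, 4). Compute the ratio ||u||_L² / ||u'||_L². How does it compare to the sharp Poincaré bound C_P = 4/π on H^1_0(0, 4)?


||u||_L² / ||u'||_L² = 2*sqrt(10)/5 < C_P = 4/π.

u(x) = 2·x·(4 − x), so u'(x) = 8 - 4*x.
u(x) = 2·x·(4 − x) vanishes at x = 0 and x = 4, so u ∈ H^1_0(0, 4). Differentiate via the product rule and integrate the resulting polynomials term by term.
  ∫_0^4 u² dx = ∫_0^4 (4*x^4 - 32*x^3 + 64*x^2) dx. Term by term:
    ∫_0^4 4*x^4 dx = 4096/5;  ∫_0^4 -32*x^3 dx = -2048;  ∫_0^4 64*x^2 dx = 4096/3.
  Sum: 4096/5 − 2048 + 4096/3 = 2048/15.
  ∫_0^4 (u')² dx = ∫_0^4 (16*x^2 - 64*x + 64) dx. Term by term:
    ∫_0^4 16*x^2 dx = 1024/3;  ∫_0^4 -64*x dx = -512;  ∫_0^4 64 dx = 256.
  Sum: 1024/3 − 512 + 256 = 256/3.
∫_0^4 u² dx = 2048/15, so ||u||_L² = 32*sqrt(30)/15.
∫_0^4 (u')² dx = 256/3, so ||u'||_L² = 16*sqrt(3)/3.
Ratio ||u||_L² / ||u'||_L² = 2*sqrt(10)/5.
Sharp Poincaré constant on H^1_0(0, 4) is C_P = L/π = 4/π, achieved by sin(π/4·x).
A polynomial bump cannot attain the sharp Poincaré constant (only the first sine eigenfunction does), so the ratio is strictly less than C_P, consistent with ||u||_L² ≤ C_P ||u'||_L².
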